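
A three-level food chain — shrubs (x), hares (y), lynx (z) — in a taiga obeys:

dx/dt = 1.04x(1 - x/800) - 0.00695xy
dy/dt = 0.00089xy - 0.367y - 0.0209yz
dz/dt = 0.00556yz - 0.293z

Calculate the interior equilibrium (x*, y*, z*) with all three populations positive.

From dz/dt = 0: 0.00556y* = 0.293, so y* = 52.7.
From dx/dt = 0: 1.04(1 - x*/800) = 0.00695·52.7, giving x* = 800·(1 - 0.352) = 518.
From dy/dt = 0: 0.00089·518 - 0.367 = 0.0209z*, so z* = 0.0943/0.0209 = 4.51.

x* ≈ 518, y* ≈ 52.7, z* ≈ 4.51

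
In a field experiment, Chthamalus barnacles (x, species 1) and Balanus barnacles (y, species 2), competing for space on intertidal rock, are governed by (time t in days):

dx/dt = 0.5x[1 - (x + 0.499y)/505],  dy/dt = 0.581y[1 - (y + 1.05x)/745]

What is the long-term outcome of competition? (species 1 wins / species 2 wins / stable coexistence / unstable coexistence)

Compare the nullcline intercepts: K1/α12 = 505/0.499 = 1010 > K2 = 745; K2/α21 = 745/1.05 = 710 > K1 = 505.
Since both inequalities hold, each species can invade when rare, so the interior equilibrium is stable.

stable coexistence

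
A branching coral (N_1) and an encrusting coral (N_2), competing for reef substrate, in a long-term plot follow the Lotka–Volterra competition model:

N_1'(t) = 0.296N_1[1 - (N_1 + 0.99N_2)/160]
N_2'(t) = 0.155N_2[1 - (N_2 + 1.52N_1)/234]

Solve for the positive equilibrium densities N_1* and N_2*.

Setting both brackets to zero gives the nullclines N_1 + 0.99N_2 = 160 and 1.52N_1 + N_2 = 234.
Substituting N_2 = 234 - 1.52N_1 into the first: N_1(1 - 0.99·1.52) = 160 - 0.99·234.
So N_1* = -71.7/-0.505 = 142, and then N_2* = 234 - 1.52·142 = 18.2.

N_1* ≈ 142, N_2* ≈ 18.2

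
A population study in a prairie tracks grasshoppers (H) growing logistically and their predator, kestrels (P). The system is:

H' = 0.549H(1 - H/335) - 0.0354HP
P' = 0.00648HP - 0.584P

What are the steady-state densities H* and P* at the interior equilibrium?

From dP/dt = 0 with P > 0: 0.00648H* = 0.584, so H* = 90.1.
Substitute into dH/dt = 0: 0.549(1 - 90.1/335) = 0.0354P*.
The bracket is 0.731, giving P* = 0.401/0.0354 = 11.3.

H* ≈ 90.1, P* ≈ 11.3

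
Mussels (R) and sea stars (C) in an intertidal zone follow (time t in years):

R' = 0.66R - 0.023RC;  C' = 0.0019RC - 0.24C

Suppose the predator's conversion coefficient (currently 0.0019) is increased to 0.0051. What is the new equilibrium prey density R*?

R* ≈ 47.1

At the interior fixed point, setting dC/dt = 0 with C > 0 fixes R* = (predator death rate)/(RC coefficient) — independent of the other coefficients.
With the change, R* = 0.24/0.0051 = 47.1; it falls from 126.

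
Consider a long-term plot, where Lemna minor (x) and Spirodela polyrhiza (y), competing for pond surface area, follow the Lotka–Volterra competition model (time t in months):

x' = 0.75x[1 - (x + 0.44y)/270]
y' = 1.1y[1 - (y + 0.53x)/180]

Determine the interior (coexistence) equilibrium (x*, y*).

x* ≈ 249, y* ≈ 48.1

Setting both brackets to zero gives the nullclines x + 0.44y = 270 and 0.53x + y = 180.
Substituting y = 180 - 0.53x into the first: x(1 - 0.44·0.53) = 270 - 0.44·180.
So x* = 191/0.767 = 249, and then y* = 180 - 0.53·249 = 48.1.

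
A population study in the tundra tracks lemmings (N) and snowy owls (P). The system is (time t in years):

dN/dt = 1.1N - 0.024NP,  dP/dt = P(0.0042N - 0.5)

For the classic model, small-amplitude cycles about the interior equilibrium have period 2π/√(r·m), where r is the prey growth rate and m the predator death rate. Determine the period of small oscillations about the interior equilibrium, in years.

T ≈ 8.47 years

Here r = 1.1 and m = 0.5, so r·m = 0.55.
ω = √0.55 = 0.742 per year, hence T = 2π/ω ≈ 8.47 years.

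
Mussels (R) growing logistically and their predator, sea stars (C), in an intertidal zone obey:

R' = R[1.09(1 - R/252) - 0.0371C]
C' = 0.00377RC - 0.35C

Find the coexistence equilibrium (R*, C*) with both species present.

From dC/dt = 0 with C > 0: 0.00377R* = 0.35, so R* = 92.8.
Substitute into dR/dt = 0: 1.09(1 - 92.8/252) = 0.0371C*.
The bracket is 0.632, giving C* = 0.688/0.0371 = 18.6.

R* ≈ 92.8, C* ≈ 18.6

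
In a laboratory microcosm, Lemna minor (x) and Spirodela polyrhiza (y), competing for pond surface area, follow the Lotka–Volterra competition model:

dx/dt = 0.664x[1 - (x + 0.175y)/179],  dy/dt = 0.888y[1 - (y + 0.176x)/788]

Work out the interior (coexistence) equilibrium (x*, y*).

Setting both brackets to zero gives the nullclines x + 0.175y = 179 and 0.176x + y = 788.
Substituting y = 788 - 0.176x into the first: x(1 - 0.175·0.176) = 179 - 0.175·788.
So x* = 41.1/0.969 = 42.4, and then y* = 788 - 0.176·42.4 = 781.

x* ≈ 42.4, y* ≈ 781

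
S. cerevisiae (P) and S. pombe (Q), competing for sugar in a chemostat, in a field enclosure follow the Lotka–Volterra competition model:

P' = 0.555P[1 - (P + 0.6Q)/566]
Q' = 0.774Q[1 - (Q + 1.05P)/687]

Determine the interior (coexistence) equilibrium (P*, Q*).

Setting both brackets to zero gives the nullclines P + 0.6Q = 566 and 1.05P + Q = 687.
Substituting Q = 687 - 1.05P into the first: P(1 - 0.6·1.05) = 566 - 0.6·687.
So P* = 154/0.37 = 416, and then Q* = 687 - 1.05·416 = 251.

P* ≈ 416, Q* ≈ 251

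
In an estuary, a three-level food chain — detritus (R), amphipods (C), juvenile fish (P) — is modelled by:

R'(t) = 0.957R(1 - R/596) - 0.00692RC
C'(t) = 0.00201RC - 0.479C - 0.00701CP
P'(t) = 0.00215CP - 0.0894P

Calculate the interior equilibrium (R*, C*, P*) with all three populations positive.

From dP/dt = 0: 0.00215C* = 0.0894, so C* = 41.6.
From dR/dt = 0: 0.957(1 - R*/596) = 0.00692·41.6, giving R* = 596·(1 - 0.301) = 417.
From dC/dt = 0: 0.00201·417 - 0.479 = 0.00701P*, so P* = 0.359/0.00701 = 51.2.

R* ≈ 417, C* ≈ 41.6, P* ≈ 51.2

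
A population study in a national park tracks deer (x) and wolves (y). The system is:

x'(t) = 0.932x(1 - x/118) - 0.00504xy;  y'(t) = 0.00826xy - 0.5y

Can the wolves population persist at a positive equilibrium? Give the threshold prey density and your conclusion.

The predator equation gives dy/dt > 0 only when x > 0.5/0.00826 = 60.5.
Without the predator, x → K = 118. Since 118 > 60.5, the predator can invade and persist.

Threshold x = 60.5; K > 60.5, so yes, the predator persists.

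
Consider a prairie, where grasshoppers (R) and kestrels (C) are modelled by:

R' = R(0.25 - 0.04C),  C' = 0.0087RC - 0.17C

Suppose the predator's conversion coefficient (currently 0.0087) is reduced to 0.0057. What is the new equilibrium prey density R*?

At the interior fixed point, setting dC/dt = 0 with C > 0 fixes R* = (predator death rate)/(RC coefficient) — independent of the other coefficients.
With the change, R* = 0.17/0.0057 = 29.8; it rises from 19.5.

R* ≈ 29.8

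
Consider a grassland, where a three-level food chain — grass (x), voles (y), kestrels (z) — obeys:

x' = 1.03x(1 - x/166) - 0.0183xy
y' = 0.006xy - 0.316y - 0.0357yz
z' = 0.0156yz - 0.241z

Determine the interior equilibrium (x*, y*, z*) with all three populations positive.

From dz/dt = 0: 0.0156y* = 0.241, so y* = 15.4.
From dx/dt = 0: 1.03(1 - x*/166) = 0.0183·15.4, giving x* = 166·(1 - 0.274) = 120.
From dy/dt = 0: 0.006·120 - 0.316 = 0.0357z*, so z* = 0.407/0.0357 = 11.4.

x* ≈ 120, y* ≈ 15.4, z* ≈ 11.4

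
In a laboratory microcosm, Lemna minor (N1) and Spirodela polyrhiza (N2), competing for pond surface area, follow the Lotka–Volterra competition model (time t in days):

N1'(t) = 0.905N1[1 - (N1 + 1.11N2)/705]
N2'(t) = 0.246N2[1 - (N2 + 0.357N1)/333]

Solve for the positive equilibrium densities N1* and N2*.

Setting both brackets to zero gives the nullclines N1 + 1.11N2 = 705 and 0.357N1 + N2 = 333.
Substituting N2 = 333 - 0.357N1 into the first: N1(1 - 1.11·0.357) = 705 - 1.11·333.
So N1* = 335/0.604 = 555, and then N2* = 333 - 0.357·555 = 135.

N1* ≈ 555, N2* ≈ 135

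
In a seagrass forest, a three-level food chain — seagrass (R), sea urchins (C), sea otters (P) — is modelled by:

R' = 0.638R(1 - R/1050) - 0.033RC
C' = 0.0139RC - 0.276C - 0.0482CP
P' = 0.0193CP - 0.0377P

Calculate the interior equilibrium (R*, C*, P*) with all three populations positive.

From dP/dt = 0: 0.0193C* = 0.0377, so C* = 1.95.
From dR/dt = 0: 0.638(1 - R*/1050) = 0.033·1.95, giving R* = 1050·(1 - 0.101) = 944.
From dC/dt = 0: 0.0139·944 - 0.276 = 0.0482P*, so P* = 12.8/0.0482 = 266.

R* ≈ 944, C* ≈ 1.95, P* ≈ 266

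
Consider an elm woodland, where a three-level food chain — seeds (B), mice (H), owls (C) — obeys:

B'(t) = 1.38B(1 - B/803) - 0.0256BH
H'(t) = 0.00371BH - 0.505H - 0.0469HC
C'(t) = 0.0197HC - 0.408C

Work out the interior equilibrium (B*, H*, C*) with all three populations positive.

From dC/dt = 0: 0.0197H* = 0.408, so H* = 20.7.
From dB/dt = 0: 1.38(1 - B*/803) = 0.0256·20.7, giving B* = 803·(1 - 0.384) = 494.
From dH/dt = 0: 0.00371·494 - 0.505 = 0.0469C*, so C* = 1.33/0.0469 = 28.3.

B* ≈ 494, H* ≈ 20.7, C* ≈ 28.3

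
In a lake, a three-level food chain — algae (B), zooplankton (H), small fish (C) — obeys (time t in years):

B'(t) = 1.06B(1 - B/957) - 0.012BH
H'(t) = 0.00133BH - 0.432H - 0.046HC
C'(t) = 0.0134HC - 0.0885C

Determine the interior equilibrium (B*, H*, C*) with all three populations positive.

From dC/dt = 0: 0.0134H* = 0.0885, so H* = 6.6.
From dB/dt = 0: 1.06(1 - B*/957) = 0.012·6.6, giving B* = 957·(1 - 0.0748) = 885.
From dH/dt = 0: 0.00133·885 - 0.432 = 0.046C*, so C* = 0.746/0.046 = 16.2.

B* ≈ 885, H* ≈ 6.6, C* ≈ 16.2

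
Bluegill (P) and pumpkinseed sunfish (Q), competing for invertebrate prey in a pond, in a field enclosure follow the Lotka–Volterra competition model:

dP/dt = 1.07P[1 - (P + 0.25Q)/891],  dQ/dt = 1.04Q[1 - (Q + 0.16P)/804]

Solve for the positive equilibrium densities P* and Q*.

P* ≈ 719, Q* ≈ 689

Setting both brackets to zero gives the nullclines P + 0.25Q = 891 and 0.16P + Q = 804.
Substituting Q = 804 - 0.16P into the first: P(1 - 0.25·0.16) = 891 - 0.25·804.
So P* = 690/0.96 = 719, and then Q* = 804 - 0.16·719 = 689.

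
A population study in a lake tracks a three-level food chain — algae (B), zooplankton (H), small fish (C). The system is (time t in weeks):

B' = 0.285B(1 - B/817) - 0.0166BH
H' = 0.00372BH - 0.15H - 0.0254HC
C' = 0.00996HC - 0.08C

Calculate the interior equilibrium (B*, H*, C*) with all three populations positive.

B* ≈ 435, H* ≈ 8.03, C* ≈ 57.8

From dC/dt = 0: 0.00996H* = 0.08, so H* = 8.03.
From dB/dt = 0: 0.285(1 - B*/817) = 0.0166·8.03, giving B* = 817·(1 - 0.468) = 435.
From dH/dt = 0: 0.00372·435 - 0.15 = 0.0254C*, so C* = 1.47/0.0254 = 57.8.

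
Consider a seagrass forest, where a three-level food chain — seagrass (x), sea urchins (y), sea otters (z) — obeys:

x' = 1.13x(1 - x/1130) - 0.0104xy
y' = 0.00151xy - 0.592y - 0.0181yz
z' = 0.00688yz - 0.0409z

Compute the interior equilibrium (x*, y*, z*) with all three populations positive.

x* ≈ 1070, y* ≈ 5.94, z* ≈ 56.4

From dz/dt = 0: 0.00688y* = 0.0409, so y* = 5.94.
From dx/dt = 0: 1.13(1 - x*/1130) = 0.0104·5.94, giving x* = 1130·(1 - 0.0547) = 1070.
From dy/dt = 0: 0.00151·1070 - 0.592 = 0.0181z*, so z* = 1.02/0.0181 = 56.4.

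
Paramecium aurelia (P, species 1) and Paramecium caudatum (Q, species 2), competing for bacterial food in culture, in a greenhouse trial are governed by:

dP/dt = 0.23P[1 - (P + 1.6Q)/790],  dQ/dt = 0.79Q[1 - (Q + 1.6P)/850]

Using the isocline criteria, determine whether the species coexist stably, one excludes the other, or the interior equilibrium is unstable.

unstable coexistence (outcome depends on initial conditions)

Compare the nullcline intercepts: K1/α12 = 790/1.6 = 494 < K2 = 850; K2/α21 = 850/1.6 = 531 < K1 = 790.
Since both are reversed, neither can invade when rare; the interior point is a saddle.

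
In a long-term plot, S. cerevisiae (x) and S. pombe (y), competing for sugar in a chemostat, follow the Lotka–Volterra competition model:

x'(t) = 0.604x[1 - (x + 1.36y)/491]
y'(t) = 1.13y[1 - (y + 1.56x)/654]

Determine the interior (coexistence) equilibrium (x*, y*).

Setting both brackets to zero gives the nullclines x + 1.36y = 491 and 1.56x + y = 654.
Substituting y = 654 - 1.56x into the first: x(1 - 1.36·1.56) = 491 - 1.36·654.
So x* = -398/-1.12 = 355, and then y* = 654 - 1.56·355 = 99.8.

x* ≈ 355, y* ≈ 99.8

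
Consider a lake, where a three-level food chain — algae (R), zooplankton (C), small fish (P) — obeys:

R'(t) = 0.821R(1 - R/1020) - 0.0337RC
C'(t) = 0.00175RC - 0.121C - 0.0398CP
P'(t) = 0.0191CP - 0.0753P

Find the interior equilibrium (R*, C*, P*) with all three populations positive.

R* ≈ 855, C* ≈ 3.94, P* ≈ 34.6

From dP/dt = 0: 0.0191C* = 0.0753, so C* = 3.94.
From dR/dt = 0: 0.821(1 - R*/1020) = 0.0337·3.94, giving R* = 1020·(1 - 0.162) = 855.
From dC/dt = 0: 0.00175·855 - 0.121 = 0.0398P*, so P* = 1.38/0.0398 = 34.6.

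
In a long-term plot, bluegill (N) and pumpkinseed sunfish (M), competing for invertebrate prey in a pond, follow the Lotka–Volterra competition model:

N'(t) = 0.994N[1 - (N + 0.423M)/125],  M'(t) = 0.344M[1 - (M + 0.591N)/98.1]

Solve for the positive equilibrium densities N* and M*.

N* ≈ 111, M* ≈ 32.3

Setting both brackets to zero gives the nullclines N + 0.423M = 125 and 0.591N + M = 98.1.
Substituting M = 98.1 - 0.591N into the first: N(1 - 0.423·0.591) = 125 - 0.423·98.1.
So N* = 83.5/0.75 = 111, and then M* = 98.1 - 0.591·111 = 32.3.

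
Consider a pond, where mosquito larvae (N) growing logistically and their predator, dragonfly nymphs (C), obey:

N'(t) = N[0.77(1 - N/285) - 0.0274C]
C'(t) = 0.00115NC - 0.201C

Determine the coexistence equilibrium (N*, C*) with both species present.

From dC/dt = 0 with C > 0: 0.00115N* = 0.201, so N* = 175.
Substitute into dN/dt = 0: 0.77(1 - 175/285) = 0.0274C*.
The bracket is 0.387, giving C* = 0.298/0.0274 = 10.9.

N* ≈ 175, C* ≈ 10.9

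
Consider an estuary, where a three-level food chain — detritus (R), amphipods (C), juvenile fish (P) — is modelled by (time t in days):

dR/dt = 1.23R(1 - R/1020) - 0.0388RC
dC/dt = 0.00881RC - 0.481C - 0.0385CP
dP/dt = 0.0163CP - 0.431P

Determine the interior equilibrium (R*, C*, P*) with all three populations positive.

R* ≈ 169, C* ≈ 26.4, P* ≈ 26.2

From dP/dt = 0: 0.0163C* = 0.431, so C* = 26.4.
From dR/dt = 0: 1.23(1 - R*/1020) = 0.0388·26.4, giving R* = 1020·(1 - 0.834) = 169.
From dC/dt = 0: 0.00881·169 - 0.481 = 0.0385P*, so P* = 1.01/0.0385 = 26.2.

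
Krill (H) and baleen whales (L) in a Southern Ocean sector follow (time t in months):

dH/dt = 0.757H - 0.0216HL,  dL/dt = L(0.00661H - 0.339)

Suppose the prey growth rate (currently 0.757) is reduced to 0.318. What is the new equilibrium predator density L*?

L* ≈ 14.7

At the interior fixed point, setting dH/dt = 0 with H > 0 fixes L* = (prey growth rate)/(HL coefficient) — independent of the other coefficients.
With the change, L* = 0.318/0.0216 = 14.7; it falls from 35.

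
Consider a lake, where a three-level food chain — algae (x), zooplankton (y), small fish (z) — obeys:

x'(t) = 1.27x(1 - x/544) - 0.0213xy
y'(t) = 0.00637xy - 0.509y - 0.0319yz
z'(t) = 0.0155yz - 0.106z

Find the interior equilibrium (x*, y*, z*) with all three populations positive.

x* ≈ 482, y* ≈ 6.84, z* ≈ 80.2

From dz/dt = 0: 0.0155y* = 0.106, so y* = 6.84.
From dx/dt = 0: 1.27(1 - x*/544) = 0.0213·6.84, giving x* = 544·(1 - 0.115) = 482.
From dy/dt = 0: 0.00637·482 - 0.509 = 0.0319z*, so z* = 2.56/0.0319 = 80.2.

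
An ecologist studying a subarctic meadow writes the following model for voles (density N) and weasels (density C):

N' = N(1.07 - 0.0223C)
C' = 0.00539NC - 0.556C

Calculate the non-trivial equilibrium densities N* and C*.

N* ≈ 103, C* ≈ 48

Set dC/dt = 0 with C > 0: 0.00539N - 0.556 = 0, so N* = 0.556/0.00539 = 103.
Set dN/dt = 0 with N > 0: 1.07 - 0.0223C = 0, so C* = 1.07/0.0223 = 48.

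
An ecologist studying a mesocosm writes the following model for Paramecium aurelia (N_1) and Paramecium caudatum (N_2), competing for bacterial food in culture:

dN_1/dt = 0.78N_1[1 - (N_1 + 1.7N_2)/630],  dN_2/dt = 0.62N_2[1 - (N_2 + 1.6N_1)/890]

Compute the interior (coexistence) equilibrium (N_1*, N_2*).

N_1* ≈ 513, N_2* ≈ 68.6

Setting both brackets to zero gives the nullclines N_1 + 1.7N_2 = 630 and 1.6N_1 + N_2 = 890.
Substituting N_2 = 890 - 1.6N_1 into the first: N_1(1 - 1.7·1.6) = 630 - 1.7·890.
So N_1* = -883/-1.72 = 513, and then N_2* = 890 - 1.6·513 = 68.6.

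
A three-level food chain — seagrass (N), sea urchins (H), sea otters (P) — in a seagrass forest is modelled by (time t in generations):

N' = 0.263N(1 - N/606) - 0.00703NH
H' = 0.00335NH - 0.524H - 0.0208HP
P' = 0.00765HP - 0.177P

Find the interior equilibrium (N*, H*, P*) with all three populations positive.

From dP/dt = 0: 0.00765H* = 0.177, so H* = 23.1.
From dN/dt = 0: 0.263(1 - N*/606) = 0.00703·23.1, giving N* = 606·(1 - 0.618) = 231.
From dH/dt = 0: 0.00335·231 - 0.524 = 0.0208P*, so P* = 0.251/0.0208 = 12.

N* ≈ 231, H* ≈ 23.1, P* ≈ 12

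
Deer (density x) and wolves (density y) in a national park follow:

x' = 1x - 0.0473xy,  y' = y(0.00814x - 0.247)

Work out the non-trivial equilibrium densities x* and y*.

x* ≈ 30.3, y* ≈ 21.1

Set dy/dt = 0 with y > 0: 0.00814x - 0.247 = 0, so x* = 0.247/0.00814 = 30.3.
Set dx/dt = 0 with x > 0: 1 - 0.0473y = 0, so y* = 1/0.0473 = 21.1.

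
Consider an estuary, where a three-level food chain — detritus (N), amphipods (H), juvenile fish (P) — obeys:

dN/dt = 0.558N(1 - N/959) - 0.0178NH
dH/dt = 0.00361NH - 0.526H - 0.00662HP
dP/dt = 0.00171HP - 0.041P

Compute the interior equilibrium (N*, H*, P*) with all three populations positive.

N* ≈ 226, H* ≈ 24, P* ≈ 43.5

From dP/dt = 0: 0.00171H* = 0.041, so H* = 24.
From dN/dt = 0: 0.558(1 - N*/959) = 0.0178·24, giving N* = 959·(1 - 0.765) = 226.
From dH/dt = 0: 0.00361·226 - 0.526 = 0.00662P*, so P* = 0.288/0.00662 = 43.5.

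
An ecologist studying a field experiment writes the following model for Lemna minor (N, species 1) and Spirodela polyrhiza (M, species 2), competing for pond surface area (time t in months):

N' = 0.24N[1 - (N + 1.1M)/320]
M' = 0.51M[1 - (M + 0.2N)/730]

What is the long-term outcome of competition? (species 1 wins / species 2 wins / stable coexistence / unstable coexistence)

species 2 excludes species 1

Compare the nullcline intercepts: K1/α12 = 320/1.1 = 291 < K2 = 730; K2/α21 = 730/0.2 = 3650 > K1 = 320.
Since the inequalities point opposite ways, species 2 can invade but species 1 cannot.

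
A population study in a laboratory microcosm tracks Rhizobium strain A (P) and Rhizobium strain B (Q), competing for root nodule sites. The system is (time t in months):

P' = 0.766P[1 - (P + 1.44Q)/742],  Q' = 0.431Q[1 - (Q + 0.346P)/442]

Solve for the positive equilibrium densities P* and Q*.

Setting both brackets to zero gives the nullclines P + 1.44Q = 742 and 0.346P + Q = 442.
Substituting Q = 442 - 0.346P into the first: P(1 - 1.44·0.346) = 742 - 1.44·442.
So P* = 106/0.502 = 210, and then Q* = 442 - 0.346·210 = 369.

P* ≈ 210, Q* ≈ 369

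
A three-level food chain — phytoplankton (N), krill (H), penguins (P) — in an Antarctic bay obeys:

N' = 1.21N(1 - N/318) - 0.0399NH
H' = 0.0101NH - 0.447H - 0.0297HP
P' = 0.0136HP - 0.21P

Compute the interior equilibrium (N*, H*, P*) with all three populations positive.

From dP/dt = 0: 0.0136H* = 0.21, so H* = 15.4.
From dN/dt = 0: 1.21(1 - N*/318) = 0.0399·15.4, giving N* = 318·(1 - 0.509) = 156.
From dH/dt = 0: 0.0101·156 - 0.447 = 0.0297P*, so P* = 1.13/0.0297 = 38.

N* ≈ 156, H* ≈ 15.4, P* ≈ 38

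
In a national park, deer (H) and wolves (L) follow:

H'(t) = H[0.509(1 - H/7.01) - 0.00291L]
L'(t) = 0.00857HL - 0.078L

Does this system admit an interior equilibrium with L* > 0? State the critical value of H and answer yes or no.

The predator equation gives dL/dt > 0 only when H > 0.078/0.00857 = 9.1.
Without the predator, H → K = 7.01. Since 7.01 < 9.1, the predator cannot invade.

Threshold H = 9.1; K < 9.1, so no, the predator goes extinct.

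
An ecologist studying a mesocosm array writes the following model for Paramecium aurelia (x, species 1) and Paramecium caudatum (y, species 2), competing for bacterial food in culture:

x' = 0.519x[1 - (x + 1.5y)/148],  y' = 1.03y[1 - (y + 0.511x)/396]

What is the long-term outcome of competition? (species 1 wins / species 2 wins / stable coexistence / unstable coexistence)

species 2 excludes species 1

Compare the nullcline intercepts: K1/α12 = 148/1.5 = 98.7 < K2 = 396; K2/α21 = 396/0.511 = 775 > K1 = 148.
Since the inequalities point opposite ways, species 2 can invade but species 1 cannot.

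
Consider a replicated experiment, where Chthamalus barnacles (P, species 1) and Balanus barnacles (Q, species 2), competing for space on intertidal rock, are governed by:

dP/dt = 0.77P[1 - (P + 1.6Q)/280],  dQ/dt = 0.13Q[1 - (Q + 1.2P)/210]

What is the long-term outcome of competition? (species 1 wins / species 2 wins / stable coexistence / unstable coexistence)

unstable coexistence (outcome depends on initial conditions)

Compare the nullcline intercepts: K1/α12 = 280/1.6 = 175 < K2 = 210; K2/α21 = 210/1.2 = 175 < K1 = 280.
Since both are reversed, neither can invade when rare; the interior point is a saddle.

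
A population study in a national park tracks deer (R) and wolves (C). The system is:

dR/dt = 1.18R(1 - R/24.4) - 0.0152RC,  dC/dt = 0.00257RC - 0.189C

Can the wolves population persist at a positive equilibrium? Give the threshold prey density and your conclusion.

Threshold R = 73.5; K < 73.5, so no, the predator goes extinct.

The predator equation gives dC/dt > 0 only when R > 0.189/0.00257 = 73.5.
Without the predator, R → K = 24.4. Since 24.4 < 73.5, the predator cannot invade.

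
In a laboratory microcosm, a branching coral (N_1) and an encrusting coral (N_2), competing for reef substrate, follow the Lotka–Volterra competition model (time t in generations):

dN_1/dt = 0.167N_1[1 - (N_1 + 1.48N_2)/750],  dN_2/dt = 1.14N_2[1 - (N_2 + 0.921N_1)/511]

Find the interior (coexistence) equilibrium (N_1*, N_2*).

N_1* ≈ 17.3, N_2* ≈ 495

Setting both brackets to zero gives the nullclines N_1 + 1.48N_2 = 750 and 0.921N_1 + N_2 = 511.
Substituting N_2 = 511 - 0.921N_1 into the first: N_1(1 - 1.48·0.921) = 750 - 1.48·511.
So N_1* = -6.28/-0.363 = 17.3, and then N_2* = 511 - 0.921·17.3 = 495.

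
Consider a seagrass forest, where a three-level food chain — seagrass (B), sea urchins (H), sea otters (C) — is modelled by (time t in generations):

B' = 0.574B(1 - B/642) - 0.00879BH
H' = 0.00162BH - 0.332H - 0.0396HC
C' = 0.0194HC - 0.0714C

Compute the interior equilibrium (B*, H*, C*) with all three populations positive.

B* ≈ 606, H* ≈ 3.68, C* ≈ 16.4

From dC/dt = 0: 0.0194H* = 0.0714, so H* = 3.68.
From dB/dt = 0: 0.574(1 - B*/642) = 0.00879·3.68, giving B* = 642·(1 - 0.0564) = 606.
From dH/dt = 0: 0.00162·606 - 0.332 = 0.0396C*, so C* = 0.649/0.0396 = 16.4.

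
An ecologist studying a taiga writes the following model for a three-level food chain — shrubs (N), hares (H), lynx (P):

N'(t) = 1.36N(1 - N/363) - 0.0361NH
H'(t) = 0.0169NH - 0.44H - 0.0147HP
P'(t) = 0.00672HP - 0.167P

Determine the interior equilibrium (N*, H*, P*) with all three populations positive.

From dP/dt = 0: 0.00672H* = 0.167, so H* = 24.9.
From dN/dt = 0: 1.36(1 - N*/363) = 0.0361·24.9, giving N* = 363·(1 - 0.66) = 124.
From dH/dt = 0: 0.0169·124 - 0.44 = 0.0147P*, so P* = 1.65/0.0147 = 112.

N* ≈ 124, H* ≈ 24.9, P* ≈ 112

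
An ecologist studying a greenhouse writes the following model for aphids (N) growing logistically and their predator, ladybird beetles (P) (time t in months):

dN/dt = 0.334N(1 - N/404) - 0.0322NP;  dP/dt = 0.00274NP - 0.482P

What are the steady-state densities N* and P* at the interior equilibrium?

N* ≈ 176, P* ≈ 5.86

From dP/dt = 0 with P > 0: 0.00274N* = 0.482, so N* = 176.
Substitute into dN/dt = 0: 0.334(1 - 176/404) = 0.0322P*.
The bracket is 0.565, giving P* = 0.189/0.0322 = 5.86.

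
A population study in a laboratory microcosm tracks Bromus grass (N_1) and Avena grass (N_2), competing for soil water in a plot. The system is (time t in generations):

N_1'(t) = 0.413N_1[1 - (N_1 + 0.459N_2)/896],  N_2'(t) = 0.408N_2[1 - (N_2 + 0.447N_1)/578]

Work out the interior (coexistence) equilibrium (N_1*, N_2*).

N_1* ≈ 794, N_2* ≈ 223

Setting both brackets to zero gives the nullclines N_1 + 0.459N_2 = 896 and 0.447N_1 + N_2 = 578.
Substituting N_2 = 578 - 0.447N_1 into the first: N_1(1 - 0.459·0.447) = 896 - 0.459·578.
So N_1* = 631/0.795 = 794, and then N_2* = 578 - 0.447·794 = 223.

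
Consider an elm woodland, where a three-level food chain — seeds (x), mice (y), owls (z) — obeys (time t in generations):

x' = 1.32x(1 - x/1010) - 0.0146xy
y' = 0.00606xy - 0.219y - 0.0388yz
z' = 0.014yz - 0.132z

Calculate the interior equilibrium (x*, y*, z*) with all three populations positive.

x* ≈ 905, y* ≈ 9.43, z* ≈ 136

From dz/dt = 0: 0.014y* = 0.132, so y* = 9.43.
From dx/dt = 0: 1.32(1 - x*/1010) = 0.0146·9.43, giving x* = 1010·(1 - 0.104) = 905.
From dy/dt = 0: 0.00606·905 - 0.219 = 0.0388z*, so z* = 5.26/0.0388 = 136.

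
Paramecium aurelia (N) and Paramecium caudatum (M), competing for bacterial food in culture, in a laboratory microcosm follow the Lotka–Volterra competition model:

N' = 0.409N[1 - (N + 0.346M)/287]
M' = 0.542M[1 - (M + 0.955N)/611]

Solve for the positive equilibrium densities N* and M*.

N* ≈ 113, M* ≈ 503

Setting both brackets to zero gives the nullclines N + 0.346M = 287 and 0.955N + M = 611.
Substituting M = 611 - 0.955N into the first: N(1 - 0.346·0.955) = 287 - 0.346·611.
So N* = 75.6/0.67 = 113, and then M* = 611 - 0.955·113 = 503.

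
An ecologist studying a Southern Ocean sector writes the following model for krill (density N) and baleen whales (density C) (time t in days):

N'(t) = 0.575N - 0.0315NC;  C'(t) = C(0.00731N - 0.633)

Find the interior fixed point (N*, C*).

N* ≈ 86.6, C* ≈ 18.3

Set dC/dt = 0 with C > 0: 0.00731N - 0.633 = 0, so N* = 0.633/0.00731 = 86.6.
Set dN/dt = 0 with N > 0: 0.575 - 0.0315C = 0, so C* = 0.575/0.0315 = 18.3.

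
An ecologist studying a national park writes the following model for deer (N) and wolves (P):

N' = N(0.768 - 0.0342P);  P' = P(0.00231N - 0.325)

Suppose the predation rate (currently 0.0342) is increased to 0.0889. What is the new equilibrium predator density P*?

At the interior fixed point, setting dN/dt = 0 with N > 0 fixes P* = (prey growth rate)/(NP coefficient) — independent of the other coefficients.
With the change, P* = 0.768/0.0889 = 8.64; it falls from 22.5.

P* ≈ 8.64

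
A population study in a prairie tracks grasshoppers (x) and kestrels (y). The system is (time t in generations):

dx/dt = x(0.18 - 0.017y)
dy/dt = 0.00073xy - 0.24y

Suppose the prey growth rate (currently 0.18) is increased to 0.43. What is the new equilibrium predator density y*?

At the interior fixed point, setting dx/dt = 0 with x > 0 fixes y* = (prey growth rate)/(xy coefficient) — independent of the other coefficients.
With the change, y* = 0.43/0.017 = 25.3; it rises from 10.6.

y* ≈ 25.3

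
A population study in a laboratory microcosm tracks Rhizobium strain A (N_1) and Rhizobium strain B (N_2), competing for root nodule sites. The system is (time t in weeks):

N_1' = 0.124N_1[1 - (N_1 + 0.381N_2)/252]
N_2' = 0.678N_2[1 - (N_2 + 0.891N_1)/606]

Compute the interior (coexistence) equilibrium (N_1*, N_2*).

Setting both brackets to zero gives the nullclines N_1 + 0.381N_2 = 252 and 0.891N_1 + N_2 = 606.
Substituting N_2 = 606 - 0.891N_1 into the first: N_1(1 - 0.381·0.891) = 252 - 0.381·606.
So N_1* = 21.1/0.661 = 32, and then N_2* = 606 - 0.891·32 = 578.

N_1* ≈ 32, N_2* ≈ 578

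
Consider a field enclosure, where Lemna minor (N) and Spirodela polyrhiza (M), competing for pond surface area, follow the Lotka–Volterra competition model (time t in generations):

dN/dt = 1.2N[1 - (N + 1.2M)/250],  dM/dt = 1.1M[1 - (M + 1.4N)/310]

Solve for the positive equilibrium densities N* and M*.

Setting both brackets to zero gives the nullclines N + 1.2M = 250 and 1.4N + M = 310.
Substituting M = 310 - 1.4N into the first: N(1 - 1.2·1.4) = 250 - 1.2·310.
So N* = -122/-0.68 = 179, and then M* = 310 - 1.4·179 = 58.8.

N* ≈ 179, M* ≈ 58.8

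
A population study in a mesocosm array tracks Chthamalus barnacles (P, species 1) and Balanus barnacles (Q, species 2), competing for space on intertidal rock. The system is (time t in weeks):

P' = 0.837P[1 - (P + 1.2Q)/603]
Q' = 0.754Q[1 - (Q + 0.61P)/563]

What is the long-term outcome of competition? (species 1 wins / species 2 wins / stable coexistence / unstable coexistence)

species 2 excludes species 1

Compare the nullcline intercepts: K1/α12 = 603/1.2 = 502 < K2 = 563; K2/α21 = 563/0.61 = 923 > K1 = 603.
Since the inequalities point opposite ways, species 2 can invade but species 1 cannot.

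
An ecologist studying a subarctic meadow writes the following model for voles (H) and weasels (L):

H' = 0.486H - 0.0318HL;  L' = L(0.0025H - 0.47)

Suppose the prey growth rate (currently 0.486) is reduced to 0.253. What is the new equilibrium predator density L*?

L* ≈ 7.96

At the interior fixed point, setting dH/dt = 0 with H > 0 fixes L* = (prey growth rate)/(HL coefficient) — independent of the other coefficients.
With the change, L* = 0.253/0.0318 = 7.96; it falls from 15.3.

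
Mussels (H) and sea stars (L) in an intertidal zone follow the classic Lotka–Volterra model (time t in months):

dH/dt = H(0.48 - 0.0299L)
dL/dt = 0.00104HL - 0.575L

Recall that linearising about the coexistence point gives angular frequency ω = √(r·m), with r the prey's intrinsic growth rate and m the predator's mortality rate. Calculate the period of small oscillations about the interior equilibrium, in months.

T ≈ 12 months

Here r = 0.48 and m = 0.575, so r·m = 0.276.
ω = √0.276 = 0.525 per month, hence T = 2π/ω ≈ 12 months.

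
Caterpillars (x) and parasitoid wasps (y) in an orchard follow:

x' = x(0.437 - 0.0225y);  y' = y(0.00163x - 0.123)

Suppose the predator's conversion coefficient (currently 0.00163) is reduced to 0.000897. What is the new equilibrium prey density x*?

At the interior fixed point, setting dy/dt = 0 with y > 0 fixes x* = (predator death rate)/(xy coefficient) — independent of the other coefficients.
With the change, x* = 0.123/0.000897 = 137; it rises from 75.5.

x* ≈ 137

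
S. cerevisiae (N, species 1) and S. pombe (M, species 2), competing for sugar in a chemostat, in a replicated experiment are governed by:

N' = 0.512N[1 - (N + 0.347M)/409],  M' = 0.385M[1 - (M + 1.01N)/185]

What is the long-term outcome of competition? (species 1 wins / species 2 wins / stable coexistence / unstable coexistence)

species 1 excludes species 2

Compare the nullcline intercepts: K1/α12 = 409/0.347 = 1180 > K2 = 185; K2/α21 = 185/1.01 = 183 < K1 = 409.
Since the inequalities point opposite ways, species 1 can invade but species 2 cannot.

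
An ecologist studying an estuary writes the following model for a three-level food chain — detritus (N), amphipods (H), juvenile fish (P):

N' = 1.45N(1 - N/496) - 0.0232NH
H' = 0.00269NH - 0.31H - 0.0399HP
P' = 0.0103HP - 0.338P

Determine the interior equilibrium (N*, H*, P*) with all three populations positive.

From dP/dt = 0: 0.0103H* = 0.338, so H* = 32.8.
From dN/dt = 0: 1.45(1 - N*/496) = 0.0232·32.8, giving N* = 496·(1 - 0.525) = 236.
From dH/dt = 0: 0.00269·236 - 0.31 = 0.0399P*, so P* = 0.324/0.0399 = 8.11.

N* ≈ 236, H* ≈ 32.8, P* ≈ 8.11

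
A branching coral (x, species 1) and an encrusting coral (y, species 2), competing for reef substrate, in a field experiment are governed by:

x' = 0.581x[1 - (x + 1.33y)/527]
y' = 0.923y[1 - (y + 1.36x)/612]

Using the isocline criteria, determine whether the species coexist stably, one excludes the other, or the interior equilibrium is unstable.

Compare the nullcline intercepts: K1/α12 = 527/1.33 = 396 < K2 = 612; K2/α21 = 612/1.36 = 450 < K1 = 527.
Since both are reversed, neither can invade when rare; the interior point is a saddle.

unstable coexistence (outcome depends on initial conditions)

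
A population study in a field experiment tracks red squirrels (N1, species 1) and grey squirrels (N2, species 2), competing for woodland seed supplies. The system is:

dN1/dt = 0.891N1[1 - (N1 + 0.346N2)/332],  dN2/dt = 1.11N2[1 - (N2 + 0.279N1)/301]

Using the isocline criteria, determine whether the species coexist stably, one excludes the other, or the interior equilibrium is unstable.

stable coexistence

Compare the nullcline intercepts: K1/α12 = 332/0.346 = 960 > K2 = 301; K2/α21 = 301/0.279 = 1080 > K1 = 332.
Since both inequalities hold, each species can invade when rare, so the interior equilibrium is stable.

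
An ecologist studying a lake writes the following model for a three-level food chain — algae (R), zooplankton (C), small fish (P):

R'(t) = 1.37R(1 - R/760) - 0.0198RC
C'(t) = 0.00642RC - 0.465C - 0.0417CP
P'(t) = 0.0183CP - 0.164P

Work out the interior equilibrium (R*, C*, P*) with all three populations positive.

R* ≈ 662, C* ≈ 8.96, P* ≈ 90.7

From dP/dt = 0: 0.0183C* = 0.164, so C* = 8.96.
From dR/dt = 0: 1.37(1 - R*/760) = 0.0198·8.96, giving R* = 760·(1 - 0.13) = 662.
From dC/dt = 0: 0.00642·662 - 0.465 = 0.0417P*, so P* = 3.78/0.0417 = 90.7.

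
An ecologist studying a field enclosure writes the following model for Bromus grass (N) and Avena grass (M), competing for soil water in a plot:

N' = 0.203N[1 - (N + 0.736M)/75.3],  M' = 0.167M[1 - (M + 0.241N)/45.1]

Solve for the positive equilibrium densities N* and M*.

N* ≈ 51.2, M* ≈ 32.8

Setting both brackets to zero gives the nullclines N + 0.736M = 75.3 and 0.241N + M = 45.1.
Substituting M = 45.1 - 0.241N into the first: N(1 - 0.736·0.241) = 75.3 - 0.736·45.1.
So N* = 42.1/0.823 = 51.2, and then M* = 45.1 - 0.241·51.2 = 32.8.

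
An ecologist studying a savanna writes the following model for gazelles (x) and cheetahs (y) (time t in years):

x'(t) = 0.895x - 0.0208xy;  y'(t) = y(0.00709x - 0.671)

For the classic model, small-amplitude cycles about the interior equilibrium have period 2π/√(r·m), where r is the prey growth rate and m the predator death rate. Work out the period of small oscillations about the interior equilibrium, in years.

T ≈ 8.11 years

Here r = 0.895 and m = 0.671, so r·m = 0.601.
ω = √0.601 = 0.775 per year, hence T = 2π/ω ≈ 8.11 years.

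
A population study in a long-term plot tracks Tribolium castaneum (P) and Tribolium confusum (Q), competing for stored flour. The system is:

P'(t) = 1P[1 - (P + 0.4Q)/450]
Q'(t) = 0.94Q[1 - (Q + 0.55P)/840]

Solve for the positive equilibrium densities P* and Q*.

Setting both brackets to zero gives the nullclines P + 0.4Q = 450 and 0.55P + Q = 840.
Substituting Q = 840 - 0.55P into the first: P(1 - 0.4·0.55) = 450 - 0.4·840.
So P* = 114/0.78 = 146, and then Q* = 840 - 0.55·146 = 760.

P* ≈ 146, Q* ≈ 760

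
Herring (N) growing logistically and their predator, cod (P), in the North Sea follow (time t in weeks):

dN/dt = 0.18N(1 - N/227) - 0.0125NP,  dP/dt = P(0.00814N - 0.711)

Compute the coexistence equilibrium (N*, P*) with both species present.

N* ≈ 87.3, P* ≈ 8.86

From dP/dt = 0 with P > 0: 0.00814N* = 0.711, so N* = 87.3.
Substitute into dN/dt = 0: 0.18(1 - 87.3/227) = 0.0125P*.
The bracket is 0.615, giving P* = 0.111/0.0125 = 8.86.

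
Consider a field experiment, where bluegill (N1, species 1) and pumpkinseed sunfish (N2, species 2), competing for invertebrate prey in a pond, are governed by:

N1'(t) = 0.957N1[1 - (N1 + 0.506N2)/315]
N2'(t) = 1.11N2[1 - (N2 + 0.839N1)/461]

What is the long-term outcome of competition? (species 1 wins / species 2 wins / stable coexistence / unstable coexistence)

Compare the nullcline intercepts: K1/α12 = 315/0.506 = 623 > K2 = 461; K2/α21 = 461/0.839 = 549 > K1 = 315.
Since both inequalities hold, each species can invade when rare, so the interior equilibrium is stable.

stable coexistence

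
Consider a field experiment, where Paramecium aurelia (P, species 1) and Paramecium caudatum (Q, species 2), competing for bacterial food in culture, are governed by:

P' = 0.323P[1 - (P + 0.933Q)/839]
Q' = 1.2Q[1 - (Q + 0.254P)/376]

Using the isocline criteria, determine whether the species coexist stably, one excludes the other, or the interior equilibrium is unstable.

stable coexistence

Compare the nullcline intercepts: K1/α12 = 839/0.933 = 899 > K2 = 376; K2/α21 = 376/0.254 = 1480 > K1 = 839.
Since both inequalities hold, each species can invade when rare, so the interior equilibrium is stable.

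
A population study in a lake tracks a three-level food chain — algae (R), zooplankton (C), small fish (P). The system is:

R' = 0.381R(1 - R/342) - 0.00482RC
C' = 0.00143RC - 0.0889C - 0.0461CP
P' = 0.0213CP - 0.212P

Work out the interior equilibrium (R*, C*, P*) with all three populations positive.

R* ≈ 299, C* ≈ 9.95, P* ≈ 7.34

From dP/dt = 0: 0.0213C* = 0.212, so C* = 9.95.
From dR/dt = 0: 0.381(1 - R*/342) = 0.00482·9.95, giving R* = 342·(1 - 0.126) = 299.
From dC/dt = 0: 0.00143·299 - 0.0889 = 0.0461P*, so P* = 0.339/0.0461 = 7.34.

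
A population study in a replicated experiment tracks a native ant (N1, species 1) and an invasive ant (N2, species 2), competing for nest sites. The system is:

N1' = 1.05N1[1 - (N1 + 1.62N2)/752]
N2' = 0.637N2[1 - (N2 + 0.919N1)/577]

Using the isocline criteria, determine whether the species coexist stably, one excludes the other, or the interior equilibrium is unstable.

unstable coexistence (outcome depends on initial conditions)

Compare the nullcline intercepts: K1/α12 = 752/1.62 = 464 < K2 = 577; K2/α21 = 577/0.919 = 628 < K1 = 752.
Since both are reversed, neither can invade when rare; the interior point is a saddle.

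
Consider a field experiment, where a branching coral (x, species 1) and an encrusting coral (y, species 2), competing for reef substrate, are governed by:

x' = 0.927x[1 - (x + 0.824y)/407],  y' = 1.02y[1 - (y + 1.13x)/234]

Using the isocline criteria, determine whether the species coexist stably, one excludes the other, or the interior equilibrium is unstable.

species 1 excludes species 2

Compare the nullcline intercepts: K1/α12 = 407/0.824 = 494 > K2 = 234; K2/α21 = 234/1.13 = 207 < K1 = 407.
Since the inequalities point opposite ways, species 1 can invade but species 2 cannot.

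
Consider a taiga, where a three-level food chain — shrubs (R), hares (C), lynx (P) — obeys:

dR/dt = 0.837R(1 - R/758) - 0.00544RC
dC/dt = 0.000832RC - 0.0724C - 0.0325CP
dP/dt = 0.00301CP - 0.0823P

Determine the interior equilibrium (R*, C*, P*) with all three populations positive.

R* ≈ 623, C* ≈ 27.3, P* ≈ 13.7

From dP/dt = 0: 0.00301C* = 0.0823, so C* = 27.3.
From dR/dt = 0: 0.837(1 - R*/758) = 0.00544·27.3, giving R* = 758·(1 - 0.178) = 623.
From dC/dt = 0: 0.000832·623 - 0.0724 = 0.0325P*, so P* = 0.446/0.0325 = 13.7.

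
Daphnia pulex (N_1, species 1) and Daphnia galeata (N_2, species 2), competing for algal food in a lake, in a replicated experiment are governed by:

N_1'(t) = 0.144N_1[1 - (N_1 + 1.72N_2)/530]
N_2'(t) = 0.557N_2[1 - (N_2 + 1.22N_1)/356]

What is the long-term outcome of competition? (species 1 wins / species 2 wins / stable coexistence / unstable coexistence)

unstable coexistence (outcome depends on initial conditions)

Compare the nullcline intercepts: K1/α12 = 530/1.72 = 308 < K2 = 356; K2/α21 = 356/1.22 = 292 < K1 = 530.
Since both are reversed, neither can invade when rare; the interior point is a saddle.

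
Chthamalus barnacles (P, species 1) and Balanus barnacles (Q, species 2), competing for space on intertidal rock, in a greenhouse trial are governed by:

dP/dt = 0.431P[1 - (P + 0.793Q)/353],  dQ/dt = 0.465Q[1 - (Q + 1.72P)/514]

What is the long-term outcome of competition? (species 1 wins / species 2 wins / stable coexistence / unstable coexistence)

unstable coexistence (outcome depends on initial conditions)

Compare the nullcline intercepts: K1/α12 = 353/0.793 = 445 < K2 = 514; K2/α21 = 514/1.72 = 299 < K1 = 353.
Since both are reversed, neither can invade when rare; the interior point is a saddle.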